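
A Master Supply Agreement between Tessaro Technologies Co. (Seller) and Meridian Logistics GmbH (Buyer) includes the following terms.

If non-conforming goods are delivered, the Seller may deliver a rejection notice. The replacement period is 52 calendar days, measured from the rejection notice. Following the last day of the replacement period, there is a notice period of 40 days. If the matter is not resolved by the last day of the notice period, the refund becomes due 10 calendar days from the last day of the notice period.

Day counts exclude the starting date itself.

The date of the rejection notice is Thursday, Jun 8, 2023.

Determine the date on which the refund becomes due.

Sep 18, 2023

Adding 52 calendar days to Jun 8, 2023 gives Jul 30, 2023, which is the last day of the replacement period.
The last day of the notice period: 40 calendar days after Jul 30, 2023 is Sep 8, 2023.
The date on which the refund becomes due: 10 calendar days after Sep 8, 2023 is Sep 18, 2023.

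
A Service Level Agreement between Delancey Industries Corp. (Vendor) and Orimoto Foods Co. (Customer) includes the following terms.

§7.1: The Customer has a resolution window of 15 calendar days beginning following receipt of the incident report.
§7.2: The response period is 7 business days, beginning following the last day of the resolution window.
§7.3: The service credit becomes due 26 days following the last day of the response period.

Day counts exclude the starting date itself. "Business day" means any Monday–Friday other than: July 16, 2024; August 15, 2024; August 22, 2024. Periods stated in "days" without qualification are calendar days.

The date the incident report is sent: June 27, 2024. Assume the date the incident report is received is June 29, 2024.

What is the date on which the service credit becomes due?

The last day of the resolution window: 15 calendar days after June 29, 2024 is July 14, 2024.
From Sunday, July 14, 2024, 7 business days (Jul 15, Jul 17, Jul 18, Jul 19, Jul 22, Jul 23, Jul 24, skipping weekends and the listed holiday on Jul 16) brings us to Wednesday, July 24, 2024, which is the last day of the response period.
The date on which the service credit becomes due: July 24, 2024 + 26 days = August 19, 2024.

August 19, 2024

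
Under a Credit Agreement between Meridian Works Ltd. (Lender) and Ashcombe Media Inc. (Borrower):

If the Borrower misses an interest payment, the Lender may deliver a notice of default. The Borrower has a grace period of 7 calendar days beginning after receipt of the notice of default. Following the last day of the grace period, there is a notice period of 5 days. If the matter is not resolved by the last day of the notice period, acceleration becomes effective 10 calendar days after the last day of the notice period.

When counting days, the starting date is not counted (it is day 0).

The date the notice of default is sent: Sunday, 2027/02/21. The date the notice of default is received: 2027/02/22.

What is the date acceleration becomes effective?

Adding 7 calendar days to 2027/02/22 gives 2027/03/01, which is the last day of the grace period.
Adding 5 calendar days to 2027/03/01 gives 2027/03/06, which is the last day of the notice period.
The date acceleration becomes effective: 2027/03/06 + 10 days = 2027/03/16.

2027/03/16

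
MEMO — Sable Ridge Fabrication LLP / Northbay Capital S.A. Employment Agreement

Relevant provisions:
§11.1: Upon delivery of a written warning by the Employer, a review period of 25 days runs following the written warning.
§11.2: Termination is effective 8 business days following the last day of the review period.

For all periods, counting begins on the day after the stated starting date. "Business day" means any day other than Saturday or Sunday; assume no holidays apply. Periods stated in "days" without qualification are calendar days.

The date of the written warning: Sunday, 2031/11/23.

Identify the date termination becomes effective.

2031/12/30

The last day of the review period: 2031/11/23 + 25 days = 2031/12/18.
From Thursday, 2031/12/18, 8 business days (Dec 19, Dec 22, Dec 23, Dec 24, Dec 25, Dec 26, Dec 29, Dec 30, skipping weekends) brings us to Tuesday, 2031/12/30, which is the date termination becomes effective.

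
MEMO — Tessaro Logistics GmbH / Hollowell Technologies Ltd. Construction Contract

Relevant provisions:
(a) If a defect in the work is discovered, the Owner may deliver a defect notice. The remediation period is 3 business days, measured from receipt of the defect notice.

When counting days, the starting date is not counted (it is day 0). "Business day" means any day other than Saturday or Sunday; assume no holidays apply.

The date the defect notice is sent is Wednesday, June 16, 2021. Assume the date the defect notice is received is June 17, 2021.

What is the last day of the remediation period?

June 22, 2021

The last day of the remediation period: counting 3 business days from Thursday, June 17, 2021 (Jun 18, Jun 21, Jun 22, skipping weekends) reaches Tuesday, June 22, 2021.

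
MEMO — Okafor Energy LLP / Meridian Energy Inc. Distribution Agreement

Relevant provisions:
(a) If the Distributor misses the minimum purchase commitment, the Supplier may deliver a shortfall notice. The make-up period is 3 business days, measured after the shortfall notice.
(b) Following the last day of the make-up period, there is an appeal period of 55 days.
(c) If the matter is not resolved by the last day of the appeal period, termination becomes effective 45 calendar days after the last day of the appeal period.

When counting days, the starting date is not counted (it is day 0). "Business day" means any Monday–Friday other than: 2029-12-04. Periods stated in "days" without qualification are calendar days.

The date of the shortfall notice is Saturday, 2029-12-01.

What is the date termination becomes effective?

2030-03-16

The last day of the make-up period: 3 business days after Saturday, 2029-12-01, skipping weekends and the listed holiday on Dec 4 — Dec 3, Dec 5, Dec 6 — lands on Thursday, 2029-12-06.
Adding 55 calendar days to 2029-12-06 gives 2030-01-30, which is the last day of the appeal period.
Adding 45 calendar days to 2030-01-30 gives 2030-03-16, which is the date termination becomes effective.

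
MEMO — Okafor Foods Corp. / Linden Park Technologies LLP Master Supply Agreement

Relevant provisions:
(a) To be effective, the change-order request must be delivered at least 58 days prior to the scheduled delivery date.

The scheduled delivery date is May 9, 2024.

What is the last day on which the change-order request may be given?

March 12, 2024

May 9, 2024 minus 58 days is March 12, 2024.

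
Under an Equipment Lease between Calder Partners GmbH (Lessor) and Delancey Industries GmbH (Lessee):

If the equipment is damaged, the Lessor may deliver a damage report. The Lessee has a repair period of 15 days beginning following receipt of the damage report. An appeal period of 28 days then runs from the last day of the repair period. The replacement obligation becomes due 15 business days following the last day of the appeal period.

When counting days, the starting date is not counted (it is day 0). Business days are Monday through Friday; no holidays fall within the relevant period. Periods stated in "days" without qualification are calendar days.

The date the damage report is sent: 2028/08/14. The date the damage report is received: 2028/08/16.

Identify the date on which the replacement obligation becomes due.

2028/10/19

The last day of the repair period: 2028/08/16 + 15 days = 2028/08/31.
Adding 28 calendar days to 2028/08/31 gives 2028/09/28, which is the last day of the appeal period.
The date on which the replacement obligation becomes due: 15 business days after Thursday, 2028/09/28, skipping weekends — Sep 29, Oct 2, Oct 3, Oct 4, …, Oct 17, Oct 18, Oct 19 — lands on Thursday, 2028/10/19.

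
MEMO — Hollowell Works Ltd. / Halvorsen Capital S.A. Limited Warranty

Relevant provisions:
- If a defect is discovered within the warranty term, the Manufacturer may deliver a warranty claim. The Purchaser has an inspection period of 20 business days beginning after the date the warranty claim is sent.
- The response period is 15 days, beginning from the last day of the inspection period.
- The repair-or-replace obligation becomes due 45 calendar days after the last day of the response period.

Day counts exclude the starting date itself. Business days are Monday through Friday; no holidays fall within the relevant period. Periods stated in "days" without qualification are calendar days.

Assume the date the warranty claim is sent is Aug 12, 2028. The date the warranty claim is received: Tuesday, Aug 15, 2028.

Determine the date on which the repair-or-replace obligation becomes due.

The last day of the inspection period: 20 business days after Saturday, Aug 12, 2028, skipping weekends — Aug 14, Aug 15, Aug 16, Aug 17, …, Sep 6, Sep 7, Sep 8 — lands on Friday, Sep 8, 2028.
Adding 15 calendar days to Sep 8, 2028 gives Sep 23, 2028, which is the last day of the response period.
Adding 45 calendar days to Sep 23, 2028 gives Nov 7, 2028, which is the date on which the repair-or-replace obligation becomes due.

Nov 7, 2028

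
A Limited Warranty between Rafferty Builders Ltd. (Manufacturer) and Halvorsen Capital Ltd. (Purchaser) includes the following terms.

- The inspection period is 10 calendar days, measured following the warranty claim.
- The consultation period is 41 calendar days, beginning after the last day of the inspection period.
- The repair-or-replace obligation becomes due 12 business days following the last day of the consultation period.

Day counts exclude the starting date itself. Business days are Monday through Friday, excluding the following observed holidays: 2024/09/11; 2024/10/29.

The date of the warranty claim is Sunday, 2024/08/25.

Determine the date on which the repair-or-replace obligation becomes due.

2024/11/01

The last day of the inspection period: 10 calendar days after 2024/08/25 is 2024/09/04.
The last day of the consultation period: 41 calendar days after 2024/09/04 is 2024/10/15.
The date on which the repair-or-replace obligation becomes due: counting 12 business days from Tuesday, 2024/10/15 (Oct 16, Oct 17, Oct 18, Oct 21, …, Oct 30, Oct 31, Nov 1, skipping weekends and the listed holiday on Oct 29) reaches Friday, 2024/11/01.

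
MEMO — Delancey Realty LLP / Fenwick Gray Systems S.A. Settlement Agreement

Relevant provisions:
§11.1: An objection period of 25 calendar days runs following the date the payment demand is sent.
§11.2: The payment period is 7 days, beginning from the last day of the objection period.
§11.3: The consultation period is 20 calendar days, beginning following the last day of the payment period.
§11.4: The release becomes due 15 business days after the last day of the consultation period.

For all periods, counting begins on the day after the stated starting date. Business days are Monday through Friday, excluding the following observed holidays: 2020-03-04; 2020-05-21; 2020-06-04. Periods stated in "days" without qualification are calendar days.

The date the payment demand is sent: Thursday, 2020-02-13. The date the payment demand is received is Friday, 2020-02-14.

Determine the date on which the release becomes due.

2020-04-24

Adding 25 calendar days to 2020-02-13 gives 2020-03-09, which is the last day of the objection period.
The last day of the payment period: 7 calendar days after 2020-03-09 is 2020-03-16.
The last day of the consultation period: 20 calendar days after 2020-03-16 is 2020-04-05.
From Sunday, 2020-04-05, 15 business days (Apr 6, Apr 7, Apr 8, Apr 9, …, Apr 22, Apr 23, Apr 24, skipping weekends) brings us to Friday, 2020-04-24, which is the date on which the release becomes due.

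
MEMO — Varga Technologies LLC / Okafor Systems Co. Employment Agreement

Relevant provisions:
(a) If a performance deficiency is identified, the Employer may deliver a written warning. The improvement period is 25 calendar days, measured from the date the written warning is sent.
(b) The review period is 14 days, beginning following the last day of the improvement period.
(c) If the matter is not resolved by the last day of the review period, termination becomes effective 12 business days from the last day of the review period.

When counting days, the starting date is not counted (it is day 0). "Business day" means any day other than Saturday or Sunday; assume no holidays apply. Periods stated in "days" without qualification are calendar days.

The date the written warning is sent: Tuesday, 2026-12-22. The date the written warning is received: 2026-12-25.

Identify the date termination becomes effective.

The last day of the improvement period: 2026-12-22 + 25 days = 2027-01-16.
Adding 14 calendar days to 2027-01-16 gives 2027-01-30, which is the last day of the review period.
The date termination becomes effective: counting 12 business days from Saturday, 2027-01-30 (Feb 1, Feb 2, Feb 3, Feb 4, …, Feb 12, Feb 15, Feb 16, skipping weekends) reaches Tuesday, 2027-02-16.

2027-02-16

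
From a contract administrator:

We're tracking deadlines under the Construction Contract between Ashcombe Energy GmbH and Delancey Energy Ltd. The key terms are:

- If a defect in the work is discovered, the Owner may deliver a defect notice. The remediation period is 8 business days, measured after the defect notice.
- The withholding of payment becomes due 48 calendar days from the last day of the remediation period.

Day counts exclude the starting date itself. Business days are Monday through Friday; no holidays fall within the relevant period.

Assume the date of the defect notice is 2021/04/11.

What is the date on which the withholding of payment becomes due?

2021/06/08

The last day of the remediation period: 8 business days after Sunday, 2021/04/11, skipping weekends — Apr 12, Apr 13, Apr 14, Apr 15, Apr 16, Apr 19, Apr 20, Apr 21 — lands on Wednesday, 2021/04/21.
The date on which the withholding of payment becomes due: 48 calendar days after 2021/04/21 is 2021/06/08.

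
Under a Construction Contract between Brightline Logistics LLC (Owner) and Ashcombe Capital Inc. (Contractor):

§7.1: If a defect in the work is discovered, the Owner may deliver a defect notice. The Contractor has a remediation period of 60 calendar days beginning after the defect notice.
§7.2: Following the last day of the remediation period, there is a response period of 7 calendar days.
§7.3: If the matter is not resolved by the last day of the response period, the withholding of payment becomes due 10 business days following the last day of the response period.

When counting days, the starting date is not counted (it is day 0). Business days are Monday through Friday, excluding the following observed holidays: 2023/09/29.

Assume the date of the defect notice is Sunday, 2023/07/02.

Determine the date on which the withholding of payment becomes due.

2023/09/21

Adding 60 calendar days to 2023/07/02 gives 2023/08/31, which is the last day of the remediation period.
Adding 7 calendar days to 2023/08/31 gives 2023/09/07, which is the last day of the response period.
The date on which the withholding of payment becomes due: 10 business days after Thursday, 2023/09/07, skipping weekends — Sep 8, Sep 11, Sep 12, Sep 13, Sep 14, Sep 15, Sep 18, Sep 19, Sep 20, Sep 21 — lands on Thursday, 2023/09/21.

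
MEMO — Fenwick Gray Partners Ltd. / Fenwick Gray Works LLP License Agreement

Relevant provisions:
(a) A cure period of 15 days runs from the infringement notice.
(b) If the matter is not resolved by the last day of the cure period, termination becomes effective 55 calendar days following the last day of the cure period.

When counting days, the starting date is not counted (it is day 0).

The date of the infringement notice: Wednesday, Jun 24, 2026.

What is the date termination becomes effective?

Sep 2, 2026

The last day of the cure period: Jun 24, 2026 + 15 days = Jul 9, 2026.
Adding 55 calendar days to Jul 9, 2026 gives Sep 2, 2026, which is the date termination becomes effective.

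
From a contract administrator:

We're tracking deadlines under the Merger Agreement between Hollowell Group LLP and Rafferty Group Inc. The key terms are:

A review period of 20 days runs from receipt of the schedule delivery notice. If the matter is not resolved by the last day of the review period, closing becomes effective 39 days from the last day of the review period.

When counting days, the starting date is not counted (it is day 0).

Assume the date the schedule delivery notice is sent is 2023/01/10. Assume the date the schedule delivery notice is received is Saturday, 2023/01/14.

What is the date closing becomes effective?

2023/03/14

The last day of the review period: 20 calendar days after 2023/01/14 is 2023/02/03.
Adding 39 calendar days to 2023/02/03 gives 2023/03/14, which is the date closing becomes effective.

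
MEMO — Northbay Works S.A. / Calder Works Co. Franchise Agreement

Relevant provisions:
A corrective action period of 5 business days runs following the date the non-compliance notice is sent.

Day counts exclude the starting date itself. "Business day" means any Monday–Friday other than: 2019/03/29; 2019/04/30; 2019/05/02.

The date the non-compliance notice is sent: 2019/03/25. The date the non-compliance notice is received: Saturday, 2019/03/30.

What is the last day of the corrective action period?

2019/04/02

The last day of the corrective action period: counting 5 business days from Monday, 2019/03/25 (Mar 26, Mar 27, Mar 28, Apr 1, Apr 2, skipping weekends and the listed holiday on Mar 29) reaches Tuesday, 2019/04/02.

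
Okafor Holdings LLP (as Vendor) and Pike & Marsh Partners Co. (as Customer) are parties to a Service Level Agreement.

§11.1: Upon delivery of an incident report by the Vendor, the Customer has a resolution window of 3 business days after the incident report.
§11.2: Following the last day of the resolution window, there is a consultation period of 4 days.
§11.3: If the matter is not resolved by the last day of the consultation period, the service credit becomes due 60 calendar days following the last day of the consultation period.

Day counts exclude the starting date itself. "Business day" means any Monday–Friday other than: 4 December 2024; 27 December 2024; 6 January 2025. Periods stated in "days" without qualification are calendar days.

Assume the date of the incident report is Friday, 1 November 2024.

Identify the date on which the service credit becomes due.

9 January 2025

The last day of the resolution window: 3 business days after Friday, 1 November 2024, skipping weekends — Nov 4, Nov 5, Nov 6 — lands on Wednesday, 6 November 2024.
Adding 4 calendar days to 6 November 2024 gives 10 November 2024, which is the last day of the consultation period.
Adding 60 calendar days to 10 November 2024 gives 9 January 2025, which is the date on which the service credit becomes due.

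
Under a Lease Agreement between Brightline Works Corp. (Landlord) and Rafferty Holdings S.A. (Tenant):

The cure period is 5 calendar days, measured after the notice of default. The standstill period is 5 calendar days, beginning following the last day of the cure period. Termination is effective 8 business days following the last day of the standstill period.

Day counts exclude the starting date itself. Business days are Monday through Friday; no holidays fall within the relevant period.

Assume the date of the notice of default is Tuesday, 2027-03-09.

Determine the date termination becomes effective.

The last day of the cure period: 5 calendar days after 2027-03-09 is 2027-03-14.
The last day of the standstill period: 2027-03-14 + 5 days = 2027-03-19.
From Friday, 2027-03-19, 8 business days (Mar 22, Mar 23, Mar 24, Mar 25, Mar 26, Mar 29, Mar 30, Mar 31, skipping weekends) brings us to Wednesday, 2027-03-31, which is the date termination becomes effective.

2027-03-31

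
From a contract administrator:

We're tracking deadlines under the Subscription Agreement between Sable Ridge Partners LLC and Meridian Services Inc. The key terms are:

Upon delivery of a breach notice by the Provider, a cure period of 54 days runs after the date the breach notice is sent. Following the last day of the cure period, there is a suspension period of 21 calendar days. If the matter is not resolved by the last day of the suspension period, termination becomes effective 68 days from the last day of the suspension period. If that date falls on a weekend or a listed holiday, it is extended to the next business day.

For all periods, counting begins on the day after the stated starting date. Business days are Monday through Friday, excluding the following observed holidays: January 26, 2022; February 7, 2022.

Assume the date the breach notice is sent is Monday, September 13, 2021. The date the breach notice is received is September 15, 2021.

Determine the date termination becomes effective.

February 3, 2022

The last day of the cure period: September 13, 2021 + 54 days = November 6, 2021.
The last day of the suspension period: 21 calendar days after November 6, 2021 is November 27, 2021.
The date termination becomes effective: November 27, 2021 + 68 days = February 3, 2022. February 3, 2022 is a Thursday and is not a listed holiday, so no roll-forward applies.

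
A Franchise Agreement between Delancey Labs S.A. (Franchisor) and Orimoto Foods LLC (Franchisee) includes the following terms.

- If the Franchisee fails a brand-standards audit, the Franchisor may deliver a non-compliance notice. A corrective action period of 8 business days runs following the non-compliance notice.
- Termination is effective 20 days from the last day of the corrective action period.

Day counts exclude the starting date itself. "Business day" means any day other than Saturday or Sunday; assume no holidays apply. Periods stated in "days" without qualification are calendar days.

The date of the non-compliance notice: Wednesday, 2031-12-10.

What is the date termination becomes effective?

The last day of the corrective action period: counting 8 business days from Wednesday, 2031-12-10 (Dec 11, Dec 12, Dec 15, Dec 16, Dec 17, Dec 18, Dec 19, Dec 22, skipping weekends) reaches Monday, 2031-12-22.
The date termination becomes effective: 20 calendar days after 2031-12-22 is 2032-01-11.

2032-01-11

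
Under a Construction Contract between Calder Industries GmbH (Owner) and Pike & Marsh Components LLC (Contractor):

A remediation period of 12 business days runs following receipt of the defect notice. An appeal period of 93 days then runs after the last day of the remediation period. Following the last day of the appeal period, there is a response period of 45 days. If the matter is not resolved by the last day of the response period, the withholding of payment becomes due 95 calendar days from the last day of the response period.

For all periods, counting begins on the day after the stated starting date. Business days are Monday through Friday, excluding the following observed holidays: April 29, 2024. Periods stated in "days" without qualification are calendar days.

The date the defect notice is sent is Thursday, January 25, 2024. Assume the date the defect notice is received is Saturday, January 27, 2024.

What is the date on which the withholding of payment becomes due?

October 3, 2024

The last day of the remediation period: 12 business days after Saturday, January 27, 2024, skipping weekends — Jan 29, Jan 30, Jan 31, Feb 1, …, Feb 9, Feb 12, Feb 13 — lands on Tuesday, February 13, 2024.
The last day of the appeal period: February 13, 2024 + 93 days = May 16, 2024.
The last day of the response period: 45 calendar days after May 16, 2024 is June 30, 2024.
The date on which the withholding of payment becomes due: 95 calendar days after June 30, 2024 is October 3, 2024.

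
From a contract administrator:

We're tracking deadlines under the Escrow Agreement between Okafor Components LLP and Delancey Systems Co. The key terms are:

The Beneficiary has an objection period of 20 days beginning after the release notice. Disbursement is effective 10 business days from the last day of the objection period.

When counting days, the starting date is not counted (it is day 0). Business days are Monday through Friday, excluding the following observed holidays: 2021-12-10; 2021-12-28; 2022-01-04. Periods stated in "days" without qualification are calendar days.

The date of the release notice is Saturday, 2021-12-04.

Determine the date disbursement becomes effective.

2022-01-11

The last day of the objection period: 20 calendar days after 2021-12-04 is 2021-12-24.
The date disbursement becomes effective: counting 10 business days from Friday, 2021-12-24 (Dec 27, Dec 29, Dec 30, Dec 31, Jan 3, Jan 5, Jan 6, Jan 7, Jan 10, Jan 11, skipping weekends and the listed holidays on Dec 28, Jan 4) reaches Tuesday, 2022-01-11.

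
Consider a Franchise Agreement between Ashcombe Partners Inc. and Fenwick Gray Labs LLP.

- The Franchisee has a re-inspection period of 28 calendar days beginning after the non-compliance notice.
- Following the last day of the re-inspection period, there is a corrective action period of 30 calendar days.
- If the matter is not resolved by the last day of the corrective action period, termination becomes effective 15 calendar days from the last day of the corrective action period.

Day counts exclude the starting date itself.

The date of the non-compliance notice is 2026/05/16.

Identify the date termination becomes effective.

2026/07/28

The last day of the re-inspection period: 2026/05/16 + 28 days = 2026/06/13.
Adding 30 calendar days to 2026/06/13 gives 2026/07/13, which is the last day of the corrective action period.
The date termination becomes effective: 2026/07/13 + 15 days = 2026/07/28.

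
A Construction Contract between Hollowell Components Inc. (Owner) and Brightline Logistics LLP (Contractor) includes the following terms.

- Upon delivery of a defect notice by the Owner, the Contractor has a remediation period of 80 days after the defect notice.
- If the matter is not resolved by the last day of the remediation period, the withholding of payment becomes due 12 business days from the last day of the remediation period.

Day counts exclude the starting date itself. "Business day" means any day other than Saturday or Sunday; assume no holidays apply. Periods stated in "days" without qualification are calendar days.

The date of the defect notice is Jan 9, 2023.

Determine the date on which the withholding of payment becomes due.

Adding 80 calendar days to Jan 9, 2023 gives Mar 30, 2023, which is the last day of the remediation period.
From Thursday, Mar 30, 2023, 12 business days (Mar 31, Apr 3, Apr 4, Apr 5, …, Apr 13, Apr 14, Apr 17, skipping weekends) brings us to Monday, Apr 17, 2023, which is the date on which the withholding of payment becomes due.

Apr 17, 2023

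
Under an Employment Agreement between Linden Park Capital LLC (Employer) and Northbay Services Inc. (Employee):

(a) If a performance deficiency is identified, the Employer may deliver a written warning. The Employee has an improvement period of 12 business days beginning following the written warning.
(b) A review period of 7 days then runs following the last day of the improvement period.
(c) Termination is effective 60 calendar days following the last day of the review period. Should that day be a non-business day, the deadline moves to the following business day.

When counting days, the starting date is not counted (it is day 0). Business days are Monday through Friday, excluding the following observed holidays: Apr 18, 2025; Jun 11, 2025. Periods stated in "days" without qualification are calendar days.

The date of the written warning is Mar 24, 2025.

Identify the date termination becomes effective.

Jun 16, 2025

The last day of the improvement period: counting 12 business days from Monday, Mar 24, 2025 (Mar 25, Mar 26, Mar 27, Mar 28, …, Apr 7, Apr 8, Apr 9, skipping weekends) reaches Wednesday, Apr 9, 2025.
Adding 7 calendar days to Apr 9, 2025 gives Apr 16, 2025, which is the last day of the review period.
The date termination becomes effective: Apr 16, 2025 + 60 days = Jun 15, 2025. That falls on a Sunday, so it rolls to the next business day, Monday, Jun 16, 2025.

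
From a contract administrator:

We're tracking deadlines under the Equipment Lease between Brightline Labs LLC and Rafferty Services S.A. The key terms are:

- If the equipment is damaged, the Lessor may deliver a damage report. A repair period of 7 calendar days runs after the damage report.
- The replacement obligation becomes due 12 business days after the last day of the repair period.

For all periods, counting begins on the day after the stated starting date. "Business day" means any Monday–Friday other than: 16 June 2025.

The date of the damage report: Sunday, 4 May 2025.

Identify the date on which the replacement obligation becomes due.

27 May 2025

Adding 7 calendar days to 4 May 2025 gives 11 May 2025, which is the last day of the repair period.
From Sunday, 11 May 2025, 12 business days (May 12, May 13, May 14, May 15, …, May 23, May 26, May 27, skipping weekends) brings us to Tuesday, 27 May 2025, which is the date on which the replacement obligation becomes due.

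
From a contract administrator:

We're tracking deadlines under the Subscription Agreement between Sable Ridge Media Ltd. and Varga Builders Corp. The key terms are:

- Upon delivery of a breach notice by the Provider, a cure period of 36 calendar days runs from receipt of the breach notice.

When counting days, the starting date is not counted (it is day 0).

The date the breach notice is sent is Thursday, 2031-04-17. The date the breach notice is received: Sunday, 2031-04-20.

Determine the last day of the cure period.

Adding 36 calendar days to 2031-04-20 gives 2031-05-26, which is the last day of the cure period.

2031-05-26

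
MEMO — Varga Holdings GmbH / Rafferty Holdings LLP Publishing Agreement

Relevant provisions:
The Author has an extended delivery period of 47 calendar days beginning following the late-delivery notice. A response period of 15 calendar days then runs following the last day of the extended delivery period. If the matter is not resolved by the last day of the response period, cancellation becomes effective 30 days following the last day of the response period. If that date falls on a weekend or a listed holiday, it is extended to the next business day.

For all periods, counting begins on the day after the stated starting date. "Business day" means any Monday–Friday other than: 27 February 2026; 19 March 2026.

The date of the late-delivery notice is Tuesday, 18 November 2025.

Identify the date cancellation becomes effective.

The last day of the extended delivery period: 47 calendar days after 18 November 2025 is 4 January 2026.
Adding 15 calendar days to 4 January 2026 gives 19 January 2026, which is the last day of the response period.
The date cancellation becomes effective: 30 calendar days after 19 January 2026 is 18 February 2026. 18 February 2026 is a Wednesday and is not a listed holiday, so no roll-forward applies.

18 February 2026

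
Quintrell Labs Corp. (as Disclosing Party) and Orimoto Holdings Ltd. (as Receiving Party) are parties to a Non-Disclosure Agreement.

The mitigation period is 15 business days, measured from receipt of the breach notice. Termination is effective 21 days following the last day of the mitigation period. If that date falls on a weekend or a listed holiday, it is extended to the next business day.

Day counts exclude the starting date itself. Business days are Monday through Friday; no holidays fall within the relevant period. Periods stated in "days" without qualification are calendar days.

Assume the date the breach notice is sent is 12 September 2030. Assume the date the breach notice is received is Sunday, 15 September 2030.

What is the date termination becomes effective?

From Sunday, 15 September 2030, 15 business days (Sep 16, Sep 17, Sep 18, Sep 19, …, Oct 2, Oct 3, Oct 4, skipping weekends) brings us to Friday, 4 October 2030, which is the last day of the mitigation period.
The date termination becomes effective: 4 October 2030 + 21 days = 25 October 2030. 25 October 2030 is a Friday, so no roll-forward applies.

25 October 2030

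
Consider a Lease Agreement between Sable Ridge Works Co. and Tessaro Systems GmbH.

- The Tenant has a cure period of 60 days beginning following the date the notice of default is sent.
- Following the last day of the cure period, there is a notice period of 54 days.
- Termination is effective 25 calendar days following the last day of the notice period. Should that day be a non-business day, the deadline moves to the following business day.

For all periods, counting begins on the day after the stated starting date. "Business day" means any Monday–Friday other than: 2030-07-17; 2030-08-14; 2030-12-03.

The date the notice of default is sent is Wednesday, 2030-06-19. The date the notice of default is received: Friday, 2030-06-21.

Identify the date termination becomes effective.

The last day of the cure period: 60 calendar days after 2030-06-19 is 2030-08-18.
Adding 54 calendar days to 2030-08-18 gives 2030-10-11, which is the last day of the notice period.
The date termination becomes effective: 2030-10-11 + 25 days = 2030-11-05. 2030-11-05 is a Tuesday and is not a listed holiday, so no roll-forward applies.

2030-11-05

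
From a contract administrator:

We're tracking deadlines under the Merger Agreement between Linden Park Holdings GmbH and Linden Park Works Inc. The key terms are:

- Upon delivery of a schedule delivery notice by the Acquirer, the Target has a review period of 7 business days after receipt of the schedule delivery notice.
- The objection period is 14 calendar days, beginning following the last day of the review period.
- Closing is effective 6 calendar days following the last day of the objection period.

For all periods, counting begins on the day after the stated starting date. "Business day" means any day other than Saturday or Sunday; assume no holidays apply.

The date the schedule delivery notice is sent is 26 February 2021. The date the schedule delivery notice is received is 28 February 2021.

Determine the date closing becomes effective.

The last day of the review period: 7 business days after Sunday, 28 February 2021, skipping weekends — Mar 1, Mar 2, Mar 3, Mar 4, Mar 5, Mar 8, Mar 9 — lands on Tuesday, 9 March 2021.
The last day of the objection period: 14 calendar days after 9 March 2021 is 23 March 2021.
The date closing becomes effective: 6 calendar days after 23 March 2021 is 29 March 2021.

29 March 2021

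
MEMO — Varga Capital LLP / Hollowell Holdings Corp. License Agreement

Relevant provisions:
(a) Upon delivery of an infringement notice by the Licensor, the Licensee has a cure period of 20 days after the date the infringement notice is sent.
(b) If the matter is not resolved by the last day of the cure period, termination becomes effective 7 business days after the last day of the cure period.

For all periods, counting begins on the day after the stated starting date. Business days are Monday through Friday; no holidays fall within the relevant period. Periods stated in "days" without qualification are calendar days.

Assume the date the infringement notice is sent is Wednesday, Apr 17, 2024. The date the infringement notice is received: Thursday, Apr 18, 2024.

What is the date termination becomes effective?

May 16, 2024

The last day of the cure period: 20 calendar days after Apr 17, 2024 is May 7, 2024.
The date termination becomes effective: counting 7 business days from Tuesday, May 7, 2024 (May 8, May 9, May 10, May 13, May 14, May 15, May 16, skipping weekends) reaches Thursday, May 16, 2024.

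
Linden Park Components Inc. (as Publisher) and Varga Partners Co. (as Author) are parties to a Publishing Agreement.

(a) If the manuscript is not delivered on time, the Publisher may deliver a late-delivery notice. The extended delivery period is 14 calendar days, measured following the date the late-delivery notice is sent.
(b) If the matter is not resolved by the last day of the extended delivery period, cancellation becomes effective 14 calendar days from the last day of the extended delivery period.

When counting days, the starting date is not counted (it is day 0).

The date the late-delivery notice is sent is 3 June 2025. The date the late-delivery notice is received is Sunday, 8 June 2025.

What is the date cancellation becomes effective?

1 July 2025

The last day of the extended delivery period: 14 calendar days after 3 June 2025 is 17 June 2025.
The date cancellation becomes effective: 17 June 2025 + 14 days = 1 July 2025.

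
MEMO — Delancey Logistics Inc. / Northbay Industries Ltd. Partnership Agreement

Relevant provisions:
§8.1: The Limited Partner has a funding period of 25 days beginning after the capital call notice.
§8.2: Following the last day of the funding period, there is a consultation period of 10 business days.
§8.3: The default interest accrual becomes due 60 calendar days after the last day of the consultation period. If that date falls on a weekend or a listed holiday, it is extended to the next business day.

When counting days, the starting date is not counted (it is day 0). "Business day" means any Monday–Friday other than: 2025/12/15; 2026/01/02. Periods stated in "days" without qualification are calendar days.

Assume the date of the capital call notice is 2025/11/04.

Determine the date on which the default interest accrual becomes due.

2026/02/10

Adding 25 calendar days to 2025/11/04 gives 2025/11/29, which is the last day of the funding period.
The last day of the consultation period: 10 business days after Saturday, 2025/11/29, skipping weekends — Dec 1, Dec 2, Dec 3, Dec 4, Dec 5, Dec 8, Dec 9, Dec 10, Dec 11, Dec 12 — lands on Friday, 2025/12/12.
The date on which the default interest accrual becomes due: 60 calendar days after 2025/12/12 is 2026/02/10. 2026/02/10 is a Tuesday and is not a listed holiday, so no roll-forward applies.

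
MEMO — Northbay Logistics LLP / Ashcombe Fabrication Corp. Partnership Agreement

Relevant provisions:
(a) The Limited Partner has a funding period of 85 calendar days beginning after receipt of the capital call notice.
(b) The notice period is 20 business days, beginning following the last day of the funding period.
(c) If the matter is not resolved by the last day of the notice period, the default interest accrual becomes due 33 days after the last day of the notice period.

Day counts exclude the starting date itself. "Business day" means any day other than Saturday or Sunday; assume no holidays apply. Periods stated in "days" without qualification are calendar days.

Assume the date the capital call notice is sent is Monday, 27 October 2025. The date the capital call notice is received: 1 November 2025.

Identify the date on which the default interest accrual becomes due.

25 March 2026

The last day of the funding period: 85 calendar days after 1 November 2025 is 25 January 2026.
The last day of the notice period: counting 20 business days from Sunday, 25 January 2026 (Jan 26, Jan 27, Jan 28, Jan 29, …, Feb 18, Feb 19, Feb 20, skipping weekends) reaches Friday, 20 February 2026.
Adding 33 calendar days to 20 February 2026 gives 25 March 2026, which is the date on which the default interest accrual becomes due.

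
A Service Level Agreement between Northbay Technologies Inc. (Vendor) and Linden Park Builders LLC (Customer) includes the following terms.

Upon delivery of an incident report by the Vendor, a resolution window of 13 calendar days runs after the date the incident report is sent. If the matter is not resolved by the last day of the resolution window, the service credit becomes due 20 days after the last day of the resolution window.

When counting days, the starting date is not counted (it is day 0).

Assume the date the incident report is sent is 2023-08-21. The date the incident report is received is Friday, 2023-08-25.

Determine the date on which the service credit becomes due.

2023-09-23

The last day of the resolution window: 2023-08-21 + 13 days = 2023-09-03.
Adding 20 calendar days to 2023-09-03 gives 2023-09-23, which is the date on which the service credit becomes due.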